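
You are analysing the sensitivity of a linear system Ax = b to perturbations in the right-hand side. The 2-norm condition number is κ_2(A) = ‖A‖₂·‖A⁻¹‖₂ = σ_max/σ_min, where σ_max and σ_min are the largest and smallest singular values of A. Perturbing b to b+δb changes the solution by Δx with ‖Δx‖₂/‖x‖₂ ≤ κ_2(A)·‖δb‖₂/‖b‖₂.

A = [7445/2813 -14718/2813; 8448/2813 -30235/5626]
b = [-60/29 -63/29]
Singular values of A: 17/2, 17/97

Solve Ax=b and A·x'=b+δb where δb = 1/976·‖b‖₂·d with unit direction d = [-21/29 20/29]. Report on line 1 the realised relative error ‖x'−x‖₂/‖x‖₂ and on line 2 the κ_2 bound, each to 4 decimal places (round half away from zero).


0.0497
0.0497

largest singular value 17/2, smallest 17/97
κ_2(A) = (17/2) / (17/97) = 48.5000
bound on ‖Δx‖/‖x‖: κ·ε = 48.5000·1/976 = 0.0497
solve Ax = b  →  x = [-0.1661 0.3114]
‖b‖₂ = 3.0000 and ‖x‖₂ = 0.3529
Δx = A⁻¹·δb where δb = 1/976·3.0000·d; ‖Δx‖ = 0.0175
realised ‖Δx‖/‖x‖ = 0.0497
so the bound is sharp here: realised error equals the bound


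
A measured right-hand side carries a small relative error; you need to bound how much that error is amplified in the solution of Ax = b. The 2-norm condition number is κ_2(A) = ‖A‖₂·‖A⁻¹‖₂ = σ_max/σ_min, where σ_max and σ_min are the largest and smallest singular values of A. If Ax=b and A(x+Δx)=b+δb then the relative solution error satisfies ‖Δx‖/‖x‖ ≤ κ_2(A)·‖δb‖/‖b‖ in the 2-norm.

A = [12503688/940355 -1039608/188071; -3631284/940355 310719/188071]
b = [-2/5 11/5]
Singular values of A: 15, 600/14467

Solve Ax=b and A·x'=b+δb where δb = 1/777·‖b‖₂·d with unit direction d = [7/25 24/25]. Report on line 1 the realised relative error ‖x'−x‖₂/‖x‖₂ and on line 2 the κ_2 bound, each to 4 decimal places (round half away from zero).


0.0014
0.4655

from the listed singular values, σ₁ = 15, σ_n = 600/14467
κ_2(A) = 15 / (600/14467) = 361.6750
perturbation bound = 361.6750·1/777 = 0.4655
solve Ax = b  →  x = [18.4859 44.5395]
2-norm of b is 2.2361; of x, 48.2234
δb = ε·‖b‖·d = [0.0008 0.0028]; solving A·Δx = δb gives ‖Δx‖ = 0.0694
dividing the unrounded norms, ‖Δx‖/‖x‖ = 0.0014
realised/bound (from unrounded values) ≈ 0.0031


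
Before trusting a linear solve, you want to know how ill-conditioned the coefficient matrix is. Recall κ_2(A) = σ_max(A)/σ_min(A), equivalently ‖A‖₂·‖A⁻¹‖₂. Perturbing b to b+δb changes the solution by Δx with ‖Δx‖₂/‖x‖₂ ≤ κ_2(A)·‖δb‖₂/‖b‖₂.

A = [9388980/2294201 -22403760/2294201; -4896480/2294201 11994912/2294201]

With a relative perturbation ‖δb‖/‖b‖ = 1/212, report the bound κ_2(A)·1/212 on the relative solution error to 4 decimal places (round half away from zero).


M = AᵀA = [387987757200/18212312209 -931077167040/18212312209; -931077167040/18212312209 2234624138496/18212312209]. tr(M)=15518413584/107765161, det(M)=33177600/107765161
char-poly roots: 144 and 230400/107765161
κ_2(A) = √(λ_max/λ_min) = √(144 / (230400/107765161)) = 259.5250
bound on ‖Δx‖/‖x‖: κ·ε = 259.5250·1/212 = 1.2242

1.2242


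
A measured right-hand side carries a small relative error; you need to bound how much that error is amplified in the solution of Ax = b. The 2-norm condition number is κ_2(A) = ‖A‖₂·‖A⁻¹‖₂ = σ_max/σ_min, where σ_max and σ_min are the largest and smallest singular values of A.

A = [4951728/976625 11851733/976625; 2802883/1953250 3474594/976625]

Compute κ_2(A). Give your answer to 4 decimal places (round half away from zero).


300.5000

AᵀA = [169495350169/6104296900 20337919479/305214845; 20337919479/305214845 244058205709/1526074225]; tr = 1355891329/7224020, det = 352275361/903002500
solving λ² − 1355891329/7224020·λ + 352275361/903002500 = 0 gives λ = 18769/100, 18769/9030025
so κ_2 = √((18769/100) / (18769/9030025)) = 300.5000


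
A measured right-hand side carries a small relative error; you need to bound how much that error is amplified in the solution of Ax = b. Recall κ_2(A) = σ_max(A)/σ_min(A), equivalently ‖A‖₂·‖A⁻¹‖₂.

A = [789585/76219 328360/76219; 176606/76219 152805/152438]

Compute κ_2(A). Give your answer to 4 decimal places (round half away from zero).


M = AᵀA = [389431381/3455881 162261315/3455881; 162261315/3455881 270452425/13823524]. tr(M)=10817621/81796, det(M)=13225/81796
char-poly roots: 529/4 and 25/20449
so κ_2 = √((529/4) / (25/20449)) = 328.9000

328.9000


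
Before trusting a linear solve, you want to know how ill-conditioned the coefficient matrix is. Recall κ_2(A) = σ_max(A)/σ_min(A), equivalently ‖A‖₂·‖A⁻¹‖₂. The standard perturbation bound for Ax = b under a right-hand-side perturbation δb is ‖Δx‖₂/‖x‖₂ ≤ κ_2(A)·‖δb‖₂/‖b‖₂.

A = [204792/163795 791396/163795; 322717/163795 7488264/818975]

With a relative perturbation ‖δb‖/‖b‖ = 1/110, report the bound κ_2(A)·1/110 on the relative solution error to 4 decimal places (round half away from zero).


M = AᵀA = [505487977/92833225 11165909832/464166125; 11165909832/464166125 248206880464/2320830625]. tr(M)=155171969/1380625, det(M)=126247696/34515625
eigenvalues of AᵀA: λ = (tr ± √(tr²−4·det))/2 = 2809/25, 44944/1380625
σ_max=√(2809/25)=(53/5), σ_min=√(44944/1380625)=(212/1175) → κ = 58.7500
bound on ‖Δx‖/‖x‖: κ·ε = 58.7500·1/110 = 0.5341

0.5341


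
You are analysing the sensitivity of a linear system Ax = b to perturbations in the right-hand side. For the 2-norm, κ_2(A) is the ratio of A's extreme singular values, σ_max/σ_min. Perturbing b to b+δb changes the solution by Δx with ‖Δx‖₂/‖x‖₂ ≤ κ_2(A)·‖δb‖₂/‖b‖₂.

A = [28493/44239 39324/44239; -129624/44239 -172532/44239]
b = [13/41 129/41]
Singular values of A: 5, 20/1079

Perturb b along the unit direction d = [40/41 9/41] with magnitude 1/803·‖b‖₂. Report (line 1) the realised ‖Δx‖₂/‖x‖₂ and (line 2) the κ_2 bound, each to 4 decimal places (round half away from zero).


from the listed singular values, σ₁ = 5, σ_n = 20/1079
κ_2(A) = 5 / (20/1079) = 269.7500
worst-case relative error ≤ 269.7500 × 1/803 = 0.3359
solve Ax = b  →  x = [-43.5200 31.8900]
2-norm of b is 3.1623; of x, 53.9533
δb = ε·‖b‖·d = [0.0038 0.0009]; solving A·Δx = δb gives ‖Δx‖ = 0.2125
relative error = 0.0039
tightness: 0.0039 against a bound of 0.3359 (unrounded ratio ≈ 0.0117)

0.0039
0.3359


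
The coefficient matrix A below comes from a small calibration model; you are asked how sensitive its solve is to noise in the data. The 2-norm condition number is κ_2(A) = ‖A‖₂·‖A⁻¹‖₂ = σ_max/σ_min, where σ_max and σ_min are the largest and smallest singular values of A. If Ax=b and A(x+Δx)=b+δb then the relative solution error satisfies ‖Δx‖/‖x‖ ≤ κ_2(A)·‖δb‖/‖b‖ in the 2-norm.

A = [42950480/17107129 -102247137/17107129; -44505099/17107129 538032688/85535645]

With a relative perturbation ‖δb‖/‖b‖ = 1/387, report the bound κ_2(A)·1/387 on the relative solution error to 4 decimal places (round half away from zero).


M = AᵀA = [4548689142961/347983189801 -54581469808032/1739915949005; -54581469808032/1739915949005 654983470837009/8699579745025]. tr(M)=4548524848586/51476803225, det(M)=121992025/2059072129
solving λ² − 4548524848586/51476803225·λ + 121992025/2059072129 = 0 gives λ = 2209/25, 1380625/2059072129
κ_2(A) = √(λ_max/λ_min) = √((2209/25) / (1380625/2059072129)) = 363.0160
bound on ‖Δx‖/‖x‖: κ·ε = 363.0160·1/387 = 0.9380

0.9380


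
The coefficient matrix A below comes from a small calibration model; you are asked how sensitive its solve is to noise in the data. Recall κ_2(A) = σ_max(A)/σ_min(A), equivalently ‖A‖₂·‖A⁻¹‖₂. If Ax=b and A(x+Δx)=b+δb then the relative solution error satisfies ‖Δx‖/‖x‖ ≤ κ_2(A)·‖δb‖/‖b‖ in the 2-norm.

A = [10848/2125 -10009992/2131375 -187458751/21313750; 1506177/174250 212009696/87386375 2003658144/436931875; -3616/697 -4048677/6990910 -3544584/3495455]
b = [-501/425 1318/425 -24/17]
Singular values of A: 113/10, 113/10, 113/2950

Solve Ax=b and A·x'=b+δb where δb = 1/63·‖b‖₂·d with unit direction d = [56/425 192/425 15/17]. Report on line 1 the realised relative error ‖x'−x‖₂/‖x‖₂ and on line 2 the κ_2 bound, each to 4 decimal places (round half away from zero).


4.6825
4.6825

largest singular value 113/10, smallest 113/2950
κ = σ_max/σ_min = (113/10)/(113/2950) = 295.0000
κ_2(A)·‖δb‖/‖b‖ = 4.6825
solve Ax = b  →  x = [0.2202 0.1087 0.2038]
2-norm of b is 3.6056; of x, 0.3191
δb = ε·‖b‖·d = [0.0075 0.0259 0.0505]; solving A·Δx = δb gives ‖Δx‖ = 1.4941
relative error = 4.6825
realised/bound = 1 exactly: the bound is attained for this b and d


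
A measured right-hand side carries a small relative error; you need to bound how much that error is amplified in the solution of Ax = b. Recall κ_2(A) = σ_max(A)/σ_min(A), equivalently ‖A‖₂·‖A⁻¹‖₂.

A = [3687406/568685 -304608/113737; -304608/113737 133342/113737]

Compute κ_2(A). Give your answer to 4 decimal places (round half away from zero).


134.6000

M = AᵀA = [94181147044/1913625025 -7847920512/382725005; -7847920512/382725005 654237412/76545001]. tr(M)=654065576/11323225, det(M)=2085136/11323225
λ_max, λ_min = (654065576/11323225 ± √427707335851877376/128215424400625)/2 = 1444/25, 1444/452929
so κ_2 = √((1444/25) / (1444/452929)) = 134.6000


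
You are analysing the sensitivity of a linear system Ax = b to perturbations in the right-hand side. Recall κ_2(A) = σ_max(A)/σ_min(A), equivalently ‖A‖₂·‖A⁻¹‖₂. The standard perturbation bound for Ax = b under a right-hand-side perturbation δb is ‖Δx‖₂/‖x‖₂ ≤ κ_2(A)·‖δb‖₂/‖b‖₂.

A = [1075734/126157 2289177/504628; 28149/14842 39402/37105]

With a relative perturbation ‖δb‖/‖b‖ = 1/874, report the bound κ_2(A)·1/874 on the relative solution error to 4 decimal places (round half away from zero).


0.2485

M = AᵀA = [2889832473/37871716 3853005057/94679290; 3853005057/94679290 82205309241/3787171600]. tr(M)=1284389469/13104400, det(M)=10673289/52417600
λ_max, λ_min = (1284389469/13104400 ± √1649516441029730361/171725299360000)/2 = 9801/100, 1089/524176
κ = σ_max/σ_min = (99/10)/(33/724) = 217.2000
perturbation bound = 217.2000·1/874 = 0.2485


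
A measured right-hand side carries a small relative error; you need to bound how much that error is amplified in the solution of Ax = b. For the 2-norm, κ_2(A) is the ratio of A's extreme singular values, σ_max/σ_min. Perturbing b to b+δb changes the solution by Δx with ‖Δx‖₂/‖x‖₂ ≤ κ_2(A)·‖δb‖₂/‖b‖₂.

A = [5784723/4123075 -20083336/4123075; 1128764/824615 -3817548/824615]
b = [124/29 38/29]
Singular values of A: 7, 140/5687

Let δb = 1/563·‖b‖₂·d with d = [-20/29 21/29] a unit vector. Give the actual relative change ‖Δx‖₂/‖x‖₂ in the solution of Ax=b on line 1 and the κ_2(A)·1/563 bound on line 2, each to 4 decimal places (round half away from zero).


0.0040
0.5051

σ_max = 7, σ_min = 140/5687
κ = σ_max/σ_min = 7/(140/5687) = 284.3500
κ_2(A)·‖δb‖/‖b‖ = 0.5051
solve Ax = b  →  x = [-77.8331 -23.2966]
‖b‖₂ = 4.4721 and ‖x‖₂ = 81.2449
with δb = [-0.0055 0.0058], A·Δx = δb → ‖Δx‖ = 0.3227
relative error = 0.0040
tightness: 0.0040 against a bound of 0.5051 (unrounded ratio ≈ 0.0079)


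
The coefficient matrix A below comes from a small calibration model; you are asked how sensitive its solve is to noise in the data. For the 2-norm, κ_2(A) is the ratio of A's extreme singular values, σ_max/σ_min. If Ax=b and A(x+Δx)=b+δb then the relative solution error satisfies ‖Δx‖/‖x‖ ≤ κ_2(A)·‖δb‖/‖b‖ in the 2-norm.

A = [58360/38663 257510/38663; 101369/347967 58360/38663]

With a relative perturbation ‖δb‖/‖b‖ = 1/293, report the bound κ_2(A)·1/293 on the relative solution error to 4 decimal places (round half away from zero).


M = AᵀA = [170227681/72029169 83980040/8003241; 83980040/8003241 41473700/889249]. tr(M)=2099701/42849, det(M)=4900/42849
λ_max, λ_min = (2099701/42849 ± √4407904449001/1836036801)/2 = 49, 100/42849
so κ_2 = √(49 / (100/42849)) = 144.9000
perturbation bound = 144.9000·1/293 = 0.4945

0.4945


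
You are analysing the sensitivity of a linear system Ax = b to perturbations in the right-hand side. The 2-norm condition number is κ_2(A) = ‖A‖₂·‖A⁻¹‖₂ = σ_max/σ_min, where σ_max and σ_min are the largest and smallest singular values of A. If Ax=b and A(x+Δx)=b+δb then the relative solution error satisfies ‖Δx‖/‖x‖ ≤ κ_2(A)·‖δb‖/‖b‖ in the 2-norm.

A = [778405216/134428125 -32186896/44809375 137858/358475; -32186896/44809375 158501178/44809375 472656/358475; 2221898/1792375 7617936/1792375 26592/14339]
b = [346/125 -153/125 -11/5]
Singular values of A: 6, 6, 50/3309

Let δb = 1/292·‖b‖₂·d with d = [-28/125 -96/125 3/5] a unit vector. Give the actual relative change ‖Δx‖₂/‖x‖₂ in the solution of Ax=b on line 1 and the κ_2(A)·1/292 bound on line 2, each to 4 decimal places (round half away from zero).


0.0128
1.3599

from the listed singular values, σ₁ = 6, σ_n = 50/3309
κ_2(A) = 6 / (50/3309) = 397.0800
bound on ‖Δx‖/‖x‖: κ·ε = 397.0800·1/292 = 1.3599
solve Ax = b  →  x = [7.5209 24.0003 -61.2174]
2-norm of b is 3.7417; of x, 66.1827
Δx = A⁻¹·δb where δb = 1/292·3.7417·d; ‖Δx‖ = 0.8480
realised ‖Δx‖/‖x‖ = 0.0128
realised/bound (from unrounded values) ≈ 0.0094


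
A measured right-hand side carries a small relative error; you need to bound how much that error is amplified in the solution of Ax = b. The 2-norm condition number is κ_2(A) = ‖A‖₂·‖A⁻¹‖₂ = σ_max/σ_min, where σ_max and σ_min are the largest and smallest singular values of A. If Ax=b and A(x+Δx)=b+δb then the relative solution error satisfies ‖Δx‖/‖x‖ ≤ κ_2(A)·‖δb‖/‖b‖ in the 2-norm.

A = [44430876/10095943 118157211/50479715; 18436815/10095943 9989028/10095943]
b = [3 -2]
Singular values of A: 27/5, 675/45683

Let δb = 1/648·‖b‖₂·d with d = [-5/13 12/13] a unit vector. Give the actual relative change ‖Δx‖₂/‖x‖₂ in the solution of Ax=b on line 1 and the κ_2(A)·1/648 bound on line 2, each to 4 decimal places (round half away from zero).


σ_max = 27/5, σ_min = 675/45683
condition number: (27/5) ÷ (675/45683) = 365.4640
κ_2(A)·‖δb‖/‖b‖ = 0.5640
solve Ax = b  →  x = [95.8729 -178.9747]
2-norm of b is 3.6056; of x, 203.0359
Δx = A⁻¹·δb where δb = 1/648·3.6056·d; ‖Δx‖ = 0.3766
realised ‖Δx‖/‖x‖ = 0.0019
tightness: 0.0019 against a bound of 0.5640 (unrounded ratio ≈ 0.0033)

0.0019
0.5640


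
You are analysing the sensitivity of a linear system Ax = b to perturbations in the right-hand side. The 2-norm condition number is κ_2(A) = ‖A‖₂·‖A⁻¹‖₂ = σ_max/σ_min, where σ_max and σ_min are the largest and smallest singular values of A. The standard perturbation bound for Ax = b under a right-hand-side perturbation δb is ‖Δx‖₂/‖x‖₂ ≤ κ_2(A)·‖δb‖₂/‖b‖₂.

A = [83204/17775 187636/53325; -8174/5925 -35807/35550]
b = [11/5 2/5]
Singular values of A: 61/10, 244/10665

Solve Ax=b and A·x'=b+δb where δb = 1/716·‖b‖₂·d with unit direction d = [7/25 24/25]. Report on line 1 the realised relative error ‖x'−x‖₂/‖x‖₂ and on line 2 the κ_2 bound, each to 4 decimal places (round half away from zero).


0.0031
0.3724

σ_max = 61/10, σ_min = 244/10665
condition number: (61/10) ÷ (244/10665) = 266.6250
bound on ‖Δx‖/‖x‖: κ·ε = 266.6250·1/716 = 0.3724
solve Ax = b  →  x = [-25.9631 35.1639]
2-norm of b is 2.2361; of x, 43.7102
δb = ε·‖b‖·d = [0.0009 0.0030]; solving A·Δx = δb gives ‖Δx‖ = 0.1365
realised ‖Δx‖/‖x‖ = 0.0031
so the bound overstates the realised error by a factor of ≈ 119.2417 (computed from the unrounded values)


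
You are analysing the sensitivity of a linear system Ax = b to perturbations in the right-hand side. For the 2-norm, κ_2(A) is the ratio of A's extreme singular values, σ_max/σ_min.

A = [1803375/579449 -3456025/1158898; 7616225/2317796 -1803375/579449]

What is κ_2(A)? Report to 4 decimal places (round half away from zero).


M = AᵀA = [130845975625/6387845776 -31153303125/1596961444; -31153303125/1596961444 29670338125/1596961444]. tr(M)=296703125/7595536, det(M)=390625/30382144
λ_max, λ_min = (296703125/7595536 ± √88029777378515625/57692167127296)/2 = 625/16, 625/1898884
κ = σ_max/σ_min = (25/4)/(25/1378) = 344.5000

344.5000


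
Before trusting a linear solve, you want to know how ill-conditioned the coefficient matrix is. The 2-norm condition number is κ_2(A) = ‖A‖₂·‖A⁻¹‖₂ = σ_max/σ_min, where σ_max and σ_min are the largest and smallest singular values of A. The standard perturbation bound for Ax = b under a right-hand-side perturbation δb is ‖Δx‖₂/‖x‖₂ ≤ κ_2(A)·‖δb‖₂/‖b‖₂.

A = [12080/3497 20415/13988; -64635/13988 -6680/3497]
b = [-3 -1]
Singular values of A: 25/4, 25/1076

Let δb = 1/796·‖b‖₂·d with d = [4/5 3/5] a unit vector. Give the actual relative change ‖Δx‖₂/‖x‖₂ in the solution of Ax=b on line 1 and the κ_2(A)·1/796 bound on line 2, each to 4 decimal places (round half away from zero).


0.0013
0.3379

σ_max = 25/4, σ_min = 25/1076
condition number: (25/4) ÷ (25/1076) = 269.0000
κ_2(A)·‖δb‖/‖b‖ = 0.3379
solve Ax = b  →  x = [49.5138 -119.2492]
‖b‖ = 3.1623, ‖x‖ = 129.1201
with δb = [0.0032 0.0024], A·Δx = δb → ‖Δx‖ = 0.1710
dividing the unrounded norms, ‖Δx‖/‖x‖ = 0.0013
tightness: 0.0013 against a bound of 0.3379 (unrounded ratio ≈ 0.0039)


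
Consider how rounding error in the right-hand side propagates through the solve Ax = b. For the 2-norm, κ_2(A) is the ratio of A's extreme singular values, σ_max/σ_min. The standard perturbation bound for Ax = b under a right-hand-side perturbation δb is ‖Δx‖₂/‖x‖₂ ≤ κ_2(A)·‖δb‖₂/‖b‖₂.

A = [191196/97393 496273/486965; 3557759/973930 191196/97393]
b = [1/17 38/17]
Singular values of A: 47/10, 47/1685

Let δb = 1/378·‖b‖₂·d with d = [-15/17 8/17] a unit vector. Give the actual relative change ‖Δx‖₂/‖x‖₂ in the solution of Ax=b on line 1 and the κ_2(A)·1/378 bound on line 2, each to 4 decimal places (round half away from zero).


σ_max = 47/10, σ_min = 47/1685
condition number: (47/10) ÷ (47/1685) = 168.5000
bound on ‖Δx‖/‖x‖: κ·ε = 168.5000·1/378 = 0.4458
solve Ax = b  →  x = [-16.4956 31.8335]
‖b‖ = 2.2361, ‖x‖ = 35.8536
Δx = A⁻¹·δb where δb = 1/378·2.2361·d; ‖Δx‖ = 0.2121
dividing the unrounded norms, ‖Δx‖/‖x‖ = 0.0059
realised/bound (from unrounded values) ≈ 0.0133

0.0059
0.4458


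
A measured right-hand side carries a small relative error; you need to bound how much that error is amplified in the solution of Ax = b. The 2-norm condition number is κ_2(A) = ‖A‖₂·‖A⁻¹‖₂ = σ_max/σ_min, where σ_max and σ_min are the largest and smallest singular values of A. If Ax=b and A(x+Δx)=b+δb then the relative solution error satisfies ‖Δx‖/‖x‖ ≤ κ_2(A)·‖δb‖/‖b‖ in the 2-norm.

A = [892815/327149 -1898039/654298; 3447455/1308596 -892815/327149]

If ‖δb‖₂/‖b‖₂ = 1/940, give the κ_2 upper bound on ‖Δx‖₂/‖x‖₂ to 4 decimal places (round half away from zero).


M = AᵀA = [1010244125/70212944 -265166055/17553236; -265166055/17553236 278446289/17553236]. tr(M)=73242389/2421136, det(M)=366025/9684544
solving λ² − 73242389/2421136·λ + 366025/9684544 = 0 gives λ = 121/4, 3025/2421136
κ = σ_max/σ_min = (11/2)/(55/1556) = 155.6000
perturbation bound = 155.6000·1/940 = 0.1655

0.1655


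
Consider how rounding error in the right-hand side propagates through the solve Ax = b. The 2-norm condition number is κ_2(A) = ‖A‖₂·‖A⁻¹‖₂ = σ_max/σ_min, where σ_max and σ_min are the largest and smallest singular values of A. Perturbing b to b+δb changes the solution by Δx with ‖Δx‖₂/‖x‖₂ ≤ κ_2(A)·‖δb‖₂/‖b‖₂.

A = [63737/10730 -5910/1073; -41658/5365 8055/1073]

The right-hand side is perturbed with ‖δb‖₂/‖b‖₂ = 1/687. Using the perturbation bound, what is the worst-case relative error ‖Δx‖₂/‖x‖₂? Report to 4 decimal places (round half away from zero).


M = AᵀA = [440158441/4605316 -104779605/1151329; -104779605/1151329 99811125/1151329]. tr(M)=998101/5476, det(M)=18225/5476
solving λ² − 998101/5476·λ + 18225/5476 = 0 gives λ = 729/4, 25/1369
κ = σ_max/σ_min = (27/2)/(5/37) = 99.9000
perturbation bound = 99.9000·1/687 = 0.1454

0.1454


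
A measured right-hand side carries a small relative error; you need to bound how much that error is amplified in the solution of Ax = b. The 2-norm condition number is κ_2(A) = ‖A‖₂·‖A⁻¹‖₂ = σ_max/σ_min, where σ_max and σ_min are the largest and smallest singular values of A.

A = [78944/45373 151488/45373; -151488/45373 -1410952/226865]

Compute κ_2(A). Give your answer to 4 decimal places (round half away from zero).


196.2500

form AᵀA = [100971520/7123561 946497024/35617805; 946497024/35617805 8873705536/178089025] with trace 39439424/616225 and determinant 65536/616225
λ_max, λ_min = (39439424/616225 ± √1555306625765376/379733250625)/2 = 64, 1024/616225
κ_2(A) = √(λ_max/λ_min) = √(64 / (1024/616225)) = 196.2500


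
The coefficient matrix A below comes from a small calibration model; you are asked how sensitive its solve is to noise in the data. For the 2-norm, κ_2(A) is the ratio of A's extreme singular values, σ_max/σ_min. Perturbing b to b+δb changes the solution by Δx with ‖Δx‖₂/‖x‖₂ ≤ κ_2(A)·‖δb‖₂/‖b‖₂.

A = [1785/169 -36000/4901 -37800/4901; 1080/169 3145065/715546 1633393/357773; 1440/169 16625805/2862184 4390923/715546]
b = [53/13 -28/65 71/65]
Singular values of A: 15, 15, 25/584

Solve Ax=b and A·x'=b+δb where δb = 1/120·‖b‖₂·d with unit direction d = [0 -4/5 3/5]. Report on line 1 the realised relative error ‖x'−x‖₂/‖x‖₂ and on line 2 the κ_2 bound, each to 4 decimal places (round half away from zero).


from the listed singular values, σ₁ = 15, σ_n = 25/584
condition number: 15 ÷ (25/584) = 350.4000
perturbation bound = 350.4000·1/120 = 2.9200
solve Ax = b  →  x = [0.2205 -17.0290 15.9915]
‖b‖ = 4.2426, ‖x‖ = 23.3616
re-solving with b+δb shifts x by Δx of norm 0.8259
dividing the unrounded norms, ‖Δx‖/‖x‖ = 0.0354
realised/bound (from unrounded values) ≈ 0.0121

0.0354
2.9200


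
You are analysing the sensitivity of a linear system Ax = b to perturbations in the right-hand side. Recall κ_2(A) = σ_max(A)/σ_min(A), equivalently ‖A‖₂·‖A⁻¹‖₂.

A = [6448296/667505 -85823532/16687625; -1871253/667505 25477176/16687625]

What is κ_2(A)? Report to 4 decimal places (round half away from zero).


392.6500

M = AᵀA = [1803284363745/17822517001 -4808718240984/89112585005; -4808718240984/89112585005 12823624227024/445562925025]. tr(M)=200365859241/1541740225, det(M)=168896016/1541740225
λ_max, λ_min = (200365859241/1541740225 ± √40145435974257387321681/2376962921383050625)/2 = 3249/25, 51984/61669609
κ_2(A) = √(λ_max/λ_min) = √((3249/25) / (51984/61669609)) = 392.6500


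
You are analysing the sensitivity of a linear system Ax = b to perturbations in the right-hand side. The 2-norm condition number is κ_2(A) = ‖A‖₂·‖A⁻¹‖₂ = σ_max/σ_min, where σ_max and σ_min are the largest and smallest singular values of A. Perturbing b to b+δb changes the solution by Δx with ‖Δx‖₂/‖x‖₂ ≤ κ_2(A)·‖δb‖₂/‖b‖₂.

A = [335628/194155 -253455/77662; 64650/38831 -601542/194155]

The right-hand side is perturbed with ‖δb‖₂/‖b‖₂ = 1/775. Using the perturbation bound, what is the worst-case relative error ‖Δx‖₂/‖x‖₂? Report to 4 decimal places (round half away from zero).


AᵀA = [258188724/44823025 -19363374/1792921; -19363374/1792921 3630674241/179292100]; tr = 4663429137/179292100, det = 6765201/1120575625
λ_max, λ_min = (4663429137/179292100 ± √869871801187210761/1285826284896400)/2 = 2601/100, 10404/44823025
κ = σ_max/σ_min = (51/10)/(102/6695) = 334.7500
worst-case relative error ≤ 334.7500 × 1/775 = 0.4319

0.4319


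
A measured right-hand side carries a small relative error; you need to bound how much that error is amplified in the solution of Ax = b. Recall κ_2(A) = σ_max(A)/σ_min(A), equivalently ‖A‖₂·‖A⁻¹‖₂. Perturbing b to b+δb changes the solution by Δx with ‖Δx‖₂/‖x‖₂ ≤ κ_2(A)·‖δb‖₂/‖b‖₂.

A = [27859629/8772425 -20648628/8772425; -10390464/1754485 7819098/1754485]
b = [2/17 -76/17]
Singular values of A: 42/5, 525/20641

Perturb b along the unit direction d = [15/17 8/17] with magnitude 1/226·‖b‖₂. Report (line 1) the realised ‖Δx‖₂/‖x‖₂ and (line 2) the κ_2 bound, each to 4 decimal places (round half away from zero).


from the listed singular values, σ₁ = 42/5, σ_n = 525/20641
κ = σ_max/σ_min = (42/5)/(525/20641) = 330.2560
κ_2(A)·‖δb‖/‖b‖ = 1.4613
solve Ax = b  →  x = [-46.7985 -63.1916]
2-norm of b is 4.4721; of x, 78.6338
with δb = [0.0175 0.0093], A·Δx = δb → ‖Δx‖ = 0.7780
realised ‖Δx‖/‖x‖ = 0.0099
realised/bound (from unrounded values) ≈ 0.0068

0.0099
1.4613


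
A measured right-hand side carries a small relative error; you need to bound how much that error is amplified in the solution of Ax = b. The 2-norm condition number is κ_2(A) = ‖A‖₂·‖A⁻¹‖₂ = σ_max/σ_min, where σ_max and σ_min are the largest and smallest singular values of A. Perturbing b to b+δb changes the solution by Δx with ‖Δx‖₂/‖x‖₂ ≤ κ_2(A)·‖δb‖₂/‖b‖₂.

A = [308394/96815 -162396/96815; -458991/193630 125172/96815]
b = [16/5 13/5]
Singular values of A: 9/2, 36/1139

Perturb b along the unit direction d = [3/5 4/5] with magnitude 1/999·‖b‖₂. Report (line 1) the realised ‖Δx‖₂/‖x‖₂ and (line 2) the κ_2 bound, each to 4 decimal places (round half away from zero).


0.0010
0.1425

largest singular value 9/2, smallest 36/1139
κ_2(A) = (9/2) / (36/1139) = 142.3750
perturbation bound = 142.3750·1/999 = 0.1425
solve Ax = b  →  x = [59.7516 111.5621]
2-norm of b is 4.1231; of x, 126.5558
δb = ε·‖b‖·d = [0.0025 0.0033]; solving A·Δx = δb gives ‖Δx‖ = 0.1306
realised ‖Δx‖/‖x‖ = 0.0010
tightness: 0.0010 against a bound of 0.1425 (unrounded ratio ≈ 0.0072)


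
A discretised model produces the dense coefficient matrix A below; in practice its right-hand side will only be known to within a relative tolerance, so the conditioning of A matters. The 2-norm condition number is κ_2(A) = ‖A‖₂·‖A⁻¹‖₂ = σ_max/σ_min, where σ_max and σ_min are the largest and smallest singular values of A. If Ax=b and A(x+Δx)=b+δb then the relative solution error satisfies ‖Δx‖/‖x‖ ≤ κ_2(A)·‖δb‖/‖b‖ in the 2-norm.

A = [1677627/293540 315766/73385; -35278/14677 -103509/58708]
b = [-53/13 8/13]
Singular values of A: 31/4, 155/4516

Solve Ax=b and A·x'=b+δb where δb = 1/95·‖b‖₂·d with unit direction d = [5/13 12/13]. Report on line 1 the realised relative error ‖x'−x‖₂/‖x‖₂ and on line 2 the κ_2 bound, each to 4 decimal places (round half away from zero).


0.0434
2.3768

σ_max = 31/4, σ_min = 155/4516
condition number: (31/4) ÷ (155/4516) = 225.8000
κ_2(A)·‖δb‖/‖b‖ = 2.3768
solve Ax = b  →  x = [17.0684 -23.6181]
‖b‖ = 4.1231, ‖x‖ = 29.1401
with δb = [0.0167 0.0401], A·Δx = δb → ‖Δx‖ = 1.2645
relative error = 0.0434
so the bound overstates the realised error by a factor of ≈ 54.7731 (computed from the unrounded values)


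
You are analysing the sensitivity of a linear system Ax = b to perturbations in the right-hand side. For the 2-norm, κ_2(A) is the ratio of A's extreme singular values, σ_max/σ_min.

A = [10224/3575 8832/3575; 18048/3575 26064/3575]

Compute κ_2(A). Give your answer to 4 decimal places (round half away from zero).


11.0000

M = AᵀA = [509184/15125 663552/15125; 663552/15125 896256/15125]. tr(M)=281088/3025, det(M)=5308416/75625
eigenvalues of AᵀA: λ = (tr ± √(tr²−4·det))/2 = 2304/25, 2304/3025
so κ_2 = √((2304/25) / (2304/3025)) = 11.0000


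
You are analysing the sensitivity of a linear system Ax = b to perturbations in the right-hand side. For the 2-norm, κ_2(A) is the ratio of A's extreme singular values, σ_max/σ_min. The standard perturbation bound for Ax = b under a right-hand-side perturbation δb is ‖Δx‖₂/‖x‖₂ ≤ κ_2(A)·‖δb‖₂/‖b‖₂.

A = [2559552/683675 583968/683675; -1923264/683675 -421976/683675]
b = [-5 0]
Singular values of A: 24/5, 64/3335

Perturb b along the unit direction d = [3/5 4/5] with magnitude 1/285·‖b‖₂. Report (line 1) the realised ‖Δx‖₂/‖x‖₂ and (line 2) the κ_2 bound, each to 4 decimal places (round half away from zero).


σ_max = 24/5, σ_min = 64/3335
condition number: (24/5) ÷ (64/3335) = 250.1250
κ_2(A)·‖δb‖/‖b‖ = 0.8776
solve Ax = b  →  x = [33.5029 -152.6982]
‖b‖ = 5.0000, ‖x‖ = 156.3303
δb = ε·‖b‖·d = [0.0105 0.0140]; solving A·Δx = δb gives ‖Δx‖ = 0.9142
realised ‖Δx‖/‖x‖ = 0.0058
realised/bound (from unrounded values) ≈ 0.0067

0.0058
0.8776


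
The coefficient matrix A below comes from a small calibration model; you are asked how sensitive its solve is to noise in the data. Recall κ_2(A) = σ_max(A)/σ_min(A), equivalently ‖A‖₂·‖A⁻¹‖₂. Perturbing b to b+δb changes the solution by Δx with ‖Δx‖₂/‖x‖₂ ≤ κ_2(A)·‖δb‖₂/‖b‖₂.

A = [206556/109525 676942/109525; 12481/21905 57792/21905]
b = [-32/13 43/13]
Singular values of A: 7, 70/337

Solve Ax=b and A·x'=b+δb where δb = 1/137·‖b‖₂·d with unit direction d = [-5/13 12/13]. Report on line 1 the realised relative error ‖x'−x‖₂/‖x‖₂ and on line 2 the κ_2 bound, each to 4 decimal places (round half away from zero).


0.0075
0.2460

largest singular value 7, smallest 70/337
κ = σ_max/σ_min = 7/(70/337) = 33.7000
worst-case relative error ≤ 33.7000 × 1/137 = 0.2460
solve Ax = b  →  x = [-18.5269 5.2549]
‖b‖₂ = 4.1231 and ‖x‖₂ = 19.2577
Δx = A⁻¹·δb where δb = 1/137·4.1231·d; ‖Δx‖ = 0.1449
dividing the unrounded norms, ‖Δx‖/‖x‖ = 0.0075
so the bound overstates the realised error by a factor of ≈ 32.6947 (computed from the unrounded values)


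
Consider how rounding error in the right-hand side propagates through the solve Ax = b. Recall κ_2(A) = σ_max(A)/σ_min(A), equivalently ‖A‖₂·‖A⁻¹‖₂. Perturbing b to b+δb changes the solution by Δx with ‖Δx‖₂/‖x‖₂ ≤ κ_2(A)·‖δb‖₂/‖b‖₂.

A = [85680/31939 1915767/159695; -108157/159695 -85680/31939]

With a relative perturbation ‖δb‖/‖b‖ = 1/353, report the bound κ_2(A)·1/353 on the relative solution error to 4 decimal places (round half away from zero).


0.4844

form AᵀA = [116135929/15171025 20631744/606841; 20631744/606841 2292498369/15171025] with trace 1432858/9025 and determinant 194481/225625
solving λ² − 1432858/9025·λ + 194481/225625 = 0 gives λ = 3969/25, 49/9025
σ_max=√(3969/25)=(63/5), σ_min=√(49/9025)=(7/95) → κ = 171.0000
perturbation bound = 171.0000·1/353 = 0.4844


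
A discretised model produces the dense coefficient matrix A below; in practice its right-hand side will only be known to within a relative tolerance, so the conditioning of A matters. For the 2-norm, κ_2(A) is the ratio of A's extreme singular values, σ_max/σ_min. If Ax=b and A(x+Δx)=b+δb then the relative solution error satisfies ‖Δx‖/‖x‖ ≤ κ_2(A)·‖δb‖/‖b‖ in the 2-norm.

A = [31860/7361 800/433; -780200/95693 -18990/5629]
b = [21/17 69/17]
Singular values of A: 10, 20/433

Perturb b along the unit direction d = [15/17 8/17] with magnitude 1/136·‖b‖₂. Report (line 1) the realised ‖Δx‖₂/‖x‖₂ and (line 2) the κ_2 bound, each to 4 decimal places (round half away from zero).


σ_max = 10, σ_min = 20/433
condition number: 10 ÷ (20/433) = 216.5000
worst-case relative error ≤ 216.5000 × 1/136 = 1.5919
solve Ax = b  →  x = [-25.2577 59.8385]
‖b‖ = 4.2426, ‖x‖ = 64.9507
with δb = [0.0275 0.0147], A·Δx = δb → ‖Δx‖ = 0.6754
dividing the unrounded norms, ‖Δx‖/‖x‖ = 0.0104
so the bound overstates the realised error by a factor of ≈ 153.0903 (computed from the unrounded values)

0.0104
1.5919


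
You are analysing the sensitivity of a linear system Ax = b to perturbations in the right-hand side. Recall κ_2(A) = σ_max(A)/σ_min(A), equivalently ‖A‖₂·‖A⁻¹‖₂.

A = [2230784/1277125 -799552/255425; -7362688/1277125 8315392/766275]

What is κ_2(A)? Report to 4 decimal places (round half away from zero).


180.3000

AᵀA = [94696914944/2609677225 -106519232512/1565806335; -106519232512/1565806335 119838871552/939483801]; tr = 13315723264/81270225, det = 67108864/81270225
solving λ² − 13315723264/81270225·λ + 67108864/81270225 = 0 gives λ = 4096/25, 16384/3250809
κ_2(A) = √(λ_max/λ_min) = √((4096/25) / (16384/3250809)) = 180.3000


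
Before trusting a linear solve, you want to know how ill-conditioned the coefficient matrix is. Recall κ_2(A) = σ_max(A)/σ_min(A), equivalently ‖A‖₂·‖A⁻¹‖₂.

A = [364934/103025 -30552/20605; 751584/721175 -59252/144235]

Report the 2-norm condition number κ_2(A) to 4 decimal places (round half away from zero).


177.5200

M = AᵀA = [11344868644/832149409 -4726852560/832149409; -4726852560/832149409 1969944400/832149409]. tr(M)=78785876/4923961, det(M)=40000/4923961
char-poly roots: 16 and 2500/4923961
σ_max=√16=4, σ_min=√(2500/4923961)=(50/2219) → κ = 177.5200


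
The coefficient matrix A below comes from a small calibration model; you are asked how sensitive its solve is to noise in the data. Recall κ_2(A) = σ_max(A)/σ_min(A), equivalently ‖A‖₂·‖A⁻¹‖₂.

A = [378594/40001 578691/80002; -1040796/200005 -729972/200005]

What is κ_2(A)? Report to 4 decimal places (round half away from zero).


58.8250

form AᵀA = [16147376244/138415225 12105064683/138415225; 12105064683/138415225 36344354049/553660900] with trace 4037354361/22146436 and determinant 53144100/5536609
eigenvalues of AᵀA: λ = (tr ± √(tr²−4·det))/2 = 729/4, 291600/5536609
so κ_2 = √((729/4) / (291600/5536609)) = 58.8250


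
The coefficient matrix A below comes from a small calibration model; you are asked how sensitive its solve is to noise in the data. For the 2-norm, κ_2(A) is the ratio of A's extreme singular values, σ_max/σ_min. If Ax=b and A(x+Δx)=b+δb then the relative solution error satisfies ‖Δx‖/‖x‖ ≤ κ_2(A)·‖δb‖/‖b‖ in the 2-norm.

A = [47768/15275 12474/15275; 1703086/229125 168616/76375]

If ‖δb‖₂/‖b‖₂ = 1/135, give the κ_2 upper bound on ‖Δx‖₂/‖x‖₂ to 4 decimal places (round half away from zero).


0.6267

AᵀA = [20200608484/310640625 1963650304/103546875; 1963650304/103546875 191250724/34515625]; tr = 35074984/497025, det = 38416/55225
char-poly roots: 1764/25 and 196/19881
κ = σ_max/σ_min = (42/5)/(14/141) = 84.6000
bound on ‖Δx‖/‖x‖: κ·ε = 84.6000·1/135 = 0.6267


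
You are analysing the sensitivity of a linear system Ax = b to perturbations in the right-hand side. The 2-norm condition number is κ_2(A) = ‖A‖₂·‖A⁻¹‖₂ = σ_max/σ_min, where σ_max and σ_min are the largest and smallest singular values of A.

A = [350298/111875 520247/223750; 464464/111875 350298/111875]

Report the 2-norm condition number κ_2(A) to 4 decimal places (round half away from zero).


M = AᵀA = [13537419844/500640625 10152862083/500640625; 10152862083/500640625 30459667849/2002562500]. tr(M)=3384373889/80102500, det(M)=456976/20025625
solving λ² − 3384373889/80102500·λ + 456976/20025625 = 0 gives λ = 169/4, 10816/20025625
σ_max=√(169/4)=(13/2), σ_min=√(10816/20025625)=(104/4475) → κ = 279.6875

279.6875


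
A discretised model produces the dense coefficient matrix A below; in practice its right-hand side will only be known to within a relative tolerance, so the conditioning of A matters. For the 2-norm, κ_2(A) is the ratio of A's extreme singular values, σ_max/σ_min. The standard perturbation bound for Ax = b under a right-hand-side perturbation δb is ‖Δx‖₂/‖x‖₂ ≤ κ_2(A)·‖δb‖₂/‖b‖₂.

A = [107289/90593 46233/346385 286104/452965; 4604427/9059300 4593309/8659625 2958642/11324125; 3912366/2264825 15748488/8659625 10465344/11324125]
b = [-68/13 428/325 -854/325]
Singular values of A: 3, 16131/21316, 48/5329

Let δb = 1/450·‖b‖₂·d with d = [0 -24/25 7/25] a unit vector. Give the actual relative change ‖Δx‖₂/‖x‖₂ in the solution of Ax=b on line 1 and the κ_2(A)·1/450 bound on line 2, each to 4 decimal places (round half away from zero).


largest singular value 3, smallest 48/5329
condition number: 3 ÷ (48/5329) = 333.0625
worst-case relative error ≤ 333.0625 × 1/450 = 0.7401
solve Ax = b  →  x = [100.7507 3.4286 -197.9135]
2-norm of b is 6.0000; of x, 222.1086
δb = ε·‖b‖·d = [0.0000 -0.0128 0.0037]; solving A·Δx = δb gives ‖Δx‖ = 1.4803
dividing the unrounded norms, ‖Δx‖/‖x‖ = 0.0067
realised/bound (from unrounded values) ≈ 0.0090

0.0067
0.7401


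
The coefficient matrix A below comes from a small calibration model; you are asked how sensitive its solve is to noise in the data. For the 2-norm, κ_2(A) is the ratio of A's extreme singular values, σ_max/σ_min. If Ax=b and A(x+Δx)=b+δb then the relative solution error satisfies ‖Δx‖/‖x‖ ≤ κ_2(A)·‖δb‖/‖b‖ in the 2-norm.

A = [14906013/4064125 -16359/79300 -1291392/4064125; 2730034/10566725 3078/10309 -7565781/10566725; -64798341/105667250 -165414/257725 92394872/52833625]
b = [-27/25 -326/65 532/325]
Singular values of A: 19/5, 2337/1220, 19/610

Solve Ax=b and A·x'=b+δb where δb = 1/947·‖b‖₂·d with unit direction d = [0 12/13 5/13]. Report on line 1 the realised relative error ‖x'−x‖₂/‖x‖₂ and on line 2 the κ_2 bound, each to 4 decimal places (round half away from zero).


0.0014
0.1288

largest singular value 19/5, smallest 19/610
κ_2(A) = (19/5) / (19/610) = 122.0000
perturbation bound = 122.0000·1/947 = 0.1288
solve Ax = b  →  x = [-11.0384 -119.1449 -46.6621]
2-norm of b is 5.3852; of x, 128.4317
δb = ε·‖b‖·d = [0.0000 0.0052 0.0022]; solving A·Δx = δb gives ‖Δx‖ = 0.1826
dividing the unrounded norms, ‖Δx‖/‖x‖ = 0.0014
realised/bound (from unrounded values) ≈ 0.0110


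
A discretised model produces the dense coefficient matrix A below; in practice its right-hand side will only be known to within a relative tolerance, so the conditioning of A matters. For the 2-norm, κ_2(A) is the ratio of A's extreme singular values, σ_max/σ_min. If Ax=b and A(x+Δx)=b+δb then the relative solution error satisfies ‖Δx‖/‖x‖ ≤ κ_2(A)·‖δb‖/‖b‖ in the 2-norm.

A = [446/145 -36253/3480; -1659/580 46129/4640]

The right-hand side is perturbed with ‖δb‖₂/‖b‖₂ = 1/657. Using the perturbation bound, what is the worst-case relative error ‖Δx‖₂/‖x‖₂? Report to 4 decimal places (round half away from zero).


M = AᵀA = [7057/400 -580601/9600; -580601/9600 47775793/230400]. tr(M)=2073625/9216, det(M)=625/1024
eigenvalues of AᵀA: λ = (tr ± √(tr²−4·det))/2 = 225, 25/9216
so κ_2 = √(225 / (25/9216)) = 288.0000
bound on ‖Δx‖/‖x‖: κ·ε = 288.0000·1/657 = 0.4384

0.4384
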